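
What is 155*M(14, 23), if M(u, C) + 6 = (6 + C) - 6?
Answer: 2635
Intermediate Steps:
M(u, C) = -6 + C (M(u, C) = -6 + ((6 + C) - 6) = -6 + C)
155*M(14, 23) = 155*(-6 + 23) = 155*17 = 2635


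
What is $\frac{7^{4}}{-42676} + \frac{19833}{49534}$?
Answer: $\frac{363730987}{1056956492} \approx 0.34413$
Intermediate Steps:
$\frac{7^{4}}{-42676} + \frac{19833}{49534} = 2401 \left(- \frac{1}{42676}\right) + 19833 \cdot \frac{1}{49534} = - \frac{2401}{42676} + \frac{19833}{49534} = \frac{363730987}{1056956492}$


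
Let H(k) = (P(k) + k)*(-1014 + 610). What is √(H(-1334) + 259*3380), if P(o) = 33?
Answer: 8*√21891 ≈ 1183.6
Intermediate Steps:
H(k) = -13332 - 404*k (H(k) = (33 + k)*(-1014 + 610) = (33 + k)*(-404) = -13332 - 404*k)
√(H(-1334) + 259*3380) = √((-13332 - 404*(-1334)) + 259*3380) = √((-13332 + 538936) + 875420) = √(525604 + 875420) = √1401024 = 8*√21891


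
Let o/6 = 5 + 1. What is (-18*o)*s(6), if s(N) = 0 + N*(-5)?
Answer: 19440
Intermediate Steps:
o = 36 (o = 6*(5 + 1) = 6*6 = 36)
s(N) = -5*N (s(N) = 0 - 5*N = -5*N)
(-18*o)*s(6) = (-18*36)*(-5*6) = -648*(-30) = 19440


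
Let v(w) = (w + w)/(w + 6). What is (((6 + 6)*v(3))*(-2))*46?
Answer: -736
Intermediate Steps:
v(w) = 2*w/(6 + w) (v(w) = (2*w)/(6 + w) = 2*w/(6 + w))
(((6 + 6)*v(3))*(-2))*46 = (((6 + 6)*(2*3/(6 + 3)))*(-2))*46 = ((12*(2*3/9))*(-2))*46 = ((12*(2*3*(1/9)))*(-2))*46 = ((12*(2/3))*(-2))*46 = (8*(-2))*46 = -16*46 = -736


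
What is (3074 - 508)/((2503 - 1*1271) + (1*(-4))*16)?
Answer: 1283/584 ≈ 2.1969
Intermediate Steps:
(3074 - 508)/((2503 - 1*1271) + (1*(-4))*16) = 2566/((2503 - 1271) - 4*16) = 2566/(1232 - 64) = 2566/1168 = 2566*(1/1168) = 1283/584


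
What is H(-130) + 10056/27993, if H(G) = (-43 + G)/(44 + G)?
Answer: 44245/18662 ≈ 2.3709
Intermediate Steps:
H(G) = (-43 + G)/(44 + G)
H(-130) + 10056/27993 = (-43 - 130)/(44 - 130) + 10056/27993 = -173/(-86) + 10056*(1/27993) = -1/86*(-173) + 3352/9331 = 173/86 + 3352/9331 = 44245/18662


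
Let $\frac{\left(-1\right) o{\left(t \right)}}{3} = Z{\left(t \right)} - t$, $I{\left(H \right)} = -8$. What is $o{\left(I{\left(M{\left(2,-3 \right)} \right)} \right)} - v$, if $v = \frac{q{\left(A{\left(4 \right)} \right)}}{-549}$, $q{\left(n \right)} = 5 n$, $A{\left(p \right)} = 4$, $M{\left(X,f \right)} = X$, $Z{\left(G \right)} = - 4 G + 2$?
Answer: $- \frac{69154}{549} \approx -125.96$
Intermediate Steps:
$Z{\left(G \right)} = 2 - 4 G$
$v = - \frac{20}{549}$ ($v = \frac{5 \cdot 4}{-549} = \left(- \frac{1}{549}\right) 20 = - \frac{20}{549} \approx -0.03643$)
$o{\left(t \right)} = -6 + 15 t$ ($o{\left(t \right)} = - 3 \left(\left(2 - 4 t\right) - t\right) = - 3 \left(2 - 5 t\right) = -6 + 15 t$)
$o{\left(I{\left(M{\left(2,-3 \right)} \right)} \right)} - v = \left(-6 + 15 \left(-8\right)\right) - - \frac{20}{549} = \left(-6 - 120\right) + \frac{20}{549} = -126 + \frac{20}{549} = - \frac{69154}{549}$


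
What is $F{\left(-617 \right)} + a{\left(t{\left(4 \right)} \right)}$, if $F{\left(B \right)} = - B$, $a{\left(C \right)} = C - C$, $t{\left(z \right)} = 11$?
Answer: $617$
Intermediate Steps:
$a{\left(C \right)} = 0$
$F{\left(-617 \right)} + a{\left(t{\left(4 \right)} \right)} = \left(-1\right) \left(-617\right) + 0 = 617 + 0 = 617$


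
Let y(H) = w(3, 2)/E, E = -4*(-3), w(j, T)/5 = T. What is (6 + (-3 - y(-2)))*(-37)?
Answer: -481/6 ≈ -80.167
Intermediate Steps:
w(j, T) = 5*T
E = 12
y(H) = ⅚ (y(H) = (5*2)/12 = 10*(1/12) = ⅚)
(6 + (-3 - y(-2)))*(-37) = (6 + (-3 - 1*⅚))*(-37) = (6 + (-3 - ⅚))*(-37) = (6 - 23/6)*(-37) = (13/6)*(-37) = -481/6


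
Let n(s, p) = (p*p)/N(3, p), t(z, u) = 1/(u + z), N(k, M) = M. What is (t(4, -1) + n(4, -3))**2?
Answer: 64/9 ≈ 7.1111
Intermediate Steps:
n(s, p) = p (n(s, p) = (p*p)/p = p**2/p = p)
(t(4, -1) + n(4, -3))**2 = (1/(-1 + 4) - 3)**2 = (1/3 - 3)**2 = (-8/3)**2 = 64/9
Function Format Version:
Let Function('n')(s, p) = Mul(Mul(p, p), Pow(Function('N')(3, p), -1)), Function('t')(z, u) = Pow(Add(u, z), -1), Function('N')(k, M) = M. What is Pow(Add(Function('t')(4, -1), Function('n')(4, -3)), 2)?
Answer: Rational(64, 9) ≈ 7.1111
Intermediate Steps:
Function('n')(s, p) = p (Function('n')(s, p) = Mul(Mul(p, p), Pow(p, -1)) = Mul(Pow(p, 2), Pow(p, -1)) = p)
Pow(Add(Function('t')(4, -1), Function('n')(4, -3)), 2) = Pow(Add(Pow(Add(-1, 4), -1), -3), 2) = Pow(Add(Pow(3, -1), -3), 2) = Pow(Add(Rational(1, 3), -3), 2) = Pow(Rational(-8, 3), 2) = Rational(64, 9)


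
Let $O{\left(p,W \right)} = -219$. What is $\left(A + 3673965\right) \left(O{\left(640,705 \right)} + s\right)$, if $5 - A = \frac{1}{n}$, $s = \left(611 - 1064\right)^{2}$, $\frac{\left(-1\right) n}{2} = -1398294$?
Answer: $\frac{351031039856575235}{466098} \approx 7.5313 \cdot 10^{11}$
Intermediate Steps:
$n = 2796588$ ($n = \left(-2\right) \left(-1398294\right) = 2796588$)
$s = 205209$ ($s = \left(-453\right)^{2} = 205209$)
$A = \frac{13982939}{2796588}$ ($A = 5 - \frac{1}{2796588} = \frac{13982939}{2796588} \approx 5.0$)
$\left(A + 3673965\right) \left(O{\left(640,705 \right)} + s\right) = \left(\frac{13982939}{2796588} + 3673965\right) \left(-219 + 205209\right) = \frac{10274580414359}{2796588} \cdot 204990 = \frac{351031039856575235}{466098}$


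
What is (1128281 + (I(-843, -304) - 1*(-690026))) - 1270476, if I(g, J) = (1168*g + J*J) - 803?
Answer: -345180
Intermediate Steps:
I(g, J) = -803 + J**2 + 1168*g (I(g, J) = (1168*g + J**2) - 803 = (J**2 + 1168*g) - 803 = -803 + J**2 + 1168*g)
(1128281 + (I(-843, -304) - 1*(-690026))) - 1270476 = (1128281 + ((-803 + (-304)**2 + 1168*(-843)) - 1*(-690026))) - 1270476 = (1128281 + ((-803 + 92416 - 984624) + 690026)) - 1270476 = (1128281 + (-893011 + 690026)) - 1270476 = (1128281 - 202985) - 1270476 = 925296 - 1270476 = -345180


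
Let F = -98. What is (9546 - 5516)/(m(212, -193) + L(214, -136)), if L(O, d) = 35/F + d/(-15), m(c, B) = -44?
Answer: -846300/7411 ≈ -114.20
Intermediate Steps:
L(O, d) = -5/14 - d/15 (L(O, d) = 35/(-98) + d/(-15) = 35*(-1/98) + d*(-1/15) = -5/14 - d/15)
(9546 - 5516)/(m(212, -193) + L(214, -136)) = (9546 - 5516)/(-44 + (-5/14 - 1/15*(-136))) = 4030/(-44 + (-5/14 + 136/15)) = 4030/(-44 + 1829/210) = 4030/(-7411/210) = 4030*(-210/7411) = -846300/7411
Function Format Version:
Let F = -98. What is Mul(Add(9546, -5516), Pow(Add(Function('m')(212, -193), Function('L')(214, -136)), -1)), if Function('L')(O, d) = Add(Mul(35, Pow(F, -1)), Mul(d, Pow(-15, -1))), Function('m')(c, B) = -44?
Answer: Rational(-846300, 7411) ≈ -114.20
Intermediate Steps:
Function('L')(O, d) = Add(Rational(-5, 14), Mul(Rational(-1, 15), d)) (Function('L')(O, d) = Add(Mul(35, Pow(-98, -1)), Mul(d, Pow(-15, -1))) = Add(Mul(35, Rational(-1, 98)), Mul(d, Rational(-1, 15))) = Add(Rational(-5, 14), Mul(Rational(-1, 15), d)))
Mul(Add(9546, -5516), Pow(Add(Function('m')(212, -193), Function('L')(214, -136)), -1)) = Mul(Add(9546, -5516), Pow(Add(-44, Add(Rational(-5, 14), Mul(Rational(-1, 15), -136))), -1)) = Mul(4030, Pow(Add(-44, Add(Rational(-5, 14), Rational(136, 15))), -1)) = Mul(4030, Pow(Add(-44, Rational(1829, 210)), -1)) = Mul(4030, Pow(Rational(-7411, 210), -1)) = Mul(4030, Rational(-210, 7411)) = Rational(-846300, 7411)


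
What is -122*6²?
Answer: -4392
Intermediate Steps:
-122*6² = -122*36 = -1*4392 = -4392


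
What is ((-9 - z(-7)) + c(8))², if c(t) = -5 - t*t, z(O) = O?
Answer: 5041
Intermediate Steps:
c(t) = -5 - t²
((-9 - z(-7)) + c(8))² = ((-9 - 1*(-7)) + (-5 - 1*8²))² = ((-9 + 7) + (-5 - 1*64))² = (-2 + (-5 - 64))² = (-2 - 69)² = (-71)² = 5041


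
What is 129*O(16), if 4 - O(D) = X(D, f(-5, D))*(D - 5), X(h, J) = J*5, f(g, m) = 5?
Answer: -34959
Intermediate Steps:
X(h, J) = 5*J
O(D) = 129 - 25*D (O(D) = 4 - 5*5*(D - 5) = 4 - 25*(-5 + D) = 4 - (-125 + 25*D) = 4 + (125 - 25*D) = 129 - 25*D)
129*O(16) = 129*(129 - 25*16) = 129*(129 - 400) = 129*(-271) = -34959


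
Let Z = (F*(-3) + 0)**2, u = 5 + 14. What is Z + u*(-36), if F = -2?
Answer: -648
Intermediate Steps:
u = 19
Z = 36 (Z = (-2*(-3) + 0)**2 = (6 + 0)**2 = 6**2 = 36)
Z + u*(-36) = 36 + 19*(-36) = 36 - 684 = -648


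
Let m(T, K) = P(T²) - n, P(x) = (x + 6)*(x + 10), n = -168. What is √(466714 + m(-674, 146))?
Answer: √206374419534 ≈ 4.5428e+5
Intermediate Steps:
P(x) = (6 + x)*(10 + x)
m(T, K) = 228 + T⁴ + 16*T² (m(T, K) = (60 + (T²)² + 16*T²) - 1*(-168) = (60 + T⁴ + 16*T²) + 168 = 228 + T⁴ + 16*T²)
√(466714 + m(-674, 146)) = √(466714 + (228 + (-674)⁴ + 16*(-674)²)) = √(466714 + (228 + 206366684176 + 16*454276)) = √(466714 + (228 + 206366684176 + 7268416)) = √(466714 + 206373952820) = √206374419534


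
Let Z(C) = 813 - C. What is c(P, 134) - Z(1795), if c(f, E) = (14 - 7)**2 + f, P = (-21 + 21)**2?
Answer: 1031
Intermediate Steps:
P = 0 (P = 0**2 = 0)
c(f, E) = 49 + f (c(f, E) = 7**2 + f = 49 + f)
c(P, 134) - Z(1795) = (49 + 0) - (813 - 1*1795) = 49 - (813 - 1795) = 49 - 1*(-982) = 49 + 982 = 1031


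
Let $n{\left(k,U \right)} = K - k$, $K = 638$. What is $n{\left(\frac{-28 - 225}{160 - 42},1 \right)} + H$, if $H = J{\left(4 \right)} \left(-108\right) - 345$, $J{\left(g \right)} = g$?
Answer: $- \frac{16149}{118} \approx -136.86$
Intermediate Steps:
$H = -777$ ($H = 4 \left(-108\right) - 345 = -432 - 345 = -777$)
$n{\left(k,U \right)} = 638 - k$
$n{\left(\frac{-28 - 225}{160 - 42},1 \right)} + H = \left(638 - \frac{-28 - 225}{160 - 42}\right) - 777 = \left(638 - - \frac{253}{118}\right) - 777 = \left(638 + \frac{253}{118}\right) - 777 = \frac{75537}{118} - 777 = - \frac{16149}{118}$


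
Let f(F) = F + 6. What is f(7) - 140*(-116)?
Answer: 16253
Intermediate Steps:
f(F) = 6 + F
f(7) - 140*(-116) = (6 + 7) - 140*(-116) = 13 + 16240 = 16253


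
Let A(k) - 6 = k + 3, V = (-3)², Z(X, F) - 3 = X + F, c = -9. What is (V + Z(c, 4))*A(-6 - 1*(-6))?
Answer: 63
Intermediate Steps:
Z(X, F) = 3 + F + X (Z(X, F) = 3 + (X + F) = 3 + (F + X) = 3 + F + X)
V = 9
A(k) = 9 + k (A(k) = 6 + (k + 3) = 6 + (3 + k) = 9 + k)
(V + Z(c, 4))*A(-6 - 1*(-6)) = (9 + (3 + 4 - 9))*(9 + (-6 - 1*(-6))) = (9 - 2)*(9 + (-6 + 6)) = 7*(9 + 0) = 7*9 = 63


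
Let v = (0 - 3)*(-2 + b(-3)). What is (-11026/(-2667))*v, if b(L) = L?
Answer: 55130/889 ≈ 62.013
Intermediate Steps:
v = 15 (v = (0 - 3)*(-2 - 3) = -3*(-5) = 15)
(-11026/(-2667))*v = -11026/(-2667)*15 = -11026*(-1/2667)*15 = (11026/2667)*15 = 55130/889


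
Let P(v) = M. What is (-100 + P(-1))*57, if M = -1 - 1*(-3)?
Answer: -5586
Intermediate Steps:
M = 2 (M = -1 + 3 = 2)
P(v) = 2
(-100 + P(-1))*57 = (-100 + 2)*57 = -98*57 = -5586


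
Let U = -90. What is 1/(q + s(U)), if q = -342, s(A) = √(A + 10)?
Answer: -171/58522 - I*√5/29261 ≈ -0.002922 - 7.6418e-5*I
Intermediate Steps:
s(A) = √(10 + A)
1/(q + s(U)) = 1/(-342 + √(10 - 90)) = 1/(-342 + √(-80)) = 1/(-342 + 4*I*√5)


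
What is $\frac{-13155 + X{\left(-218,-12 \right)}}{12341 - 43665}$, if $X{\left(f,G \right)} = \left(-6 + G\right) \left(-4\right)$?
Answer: $\frac{13083}{31324} \approx 0.41767$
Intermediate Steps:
$X{\left(f,G \right)} = 24 - 4 G$
$\frac{-13155 + X{\left(-218,-12 \right)}}{12341 - 43665} = \frac{-13155 + \left(24 - -48\right)}{12341 - 43665} = \frac{-13155 + \left(24 + 48\right)}{-31324} = \left(-13155 + 72\right) \left(- \frac{1}{31324}\right) = \left(-13083\right) \left(- \frac{1}{31324}\right) = \frac{13083}{31324}$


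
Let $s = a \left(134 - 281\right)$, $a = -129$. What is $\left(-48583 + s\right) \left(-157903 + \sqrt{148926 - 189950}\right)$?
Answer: $4677086860 - 236960 i \sqrt{641} \approx 4.6771 \cdot 10^{9} - 5.9994 \cdot 10^{6} i$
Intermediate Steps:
$s = 18963$ ($s = - 129 \left(134 - 281\right) = \left(-129\right) \left(-147\right) = 18963$)
$\left(-48583 + s\right) \left(-157903 + \sqrt{148926 - 189950}\right) = \left(-48583 + 18963\right) \left(-157903 + \sqrt{148926 - 189950}\right) = - 29620 \left(-157903 + \sqrt{-41024}\right) = - 29620 \left(-157903 + 8 i \sqrt{641}\right) = 4677086860 - 236960 i \sqrt{641}$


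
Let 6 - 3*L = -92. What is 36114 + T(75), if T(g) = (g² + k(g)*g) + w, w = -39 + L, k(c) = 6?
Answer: 126548/3 ≈ 42183.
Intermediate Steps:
L = 98/3 (L = 2 - ⅓*(-92) = 2 + 92/3 = 98/3 ≈ 32.667)
w = -19/3 (w = -39 + 98/3 = -19/3 ≈ -6.3333)
T(g) = -19/3 + g² + 6*g (T(g) = (g² + 6*g) - 19/3 = -19/3 + g² + 6*g)
36114 + T(75) = 36114 + (-19/3 + 75² + 6*75) = 36114 + (-19/3 + 5625 + 450) = 36114 + 18206/3 = 126548/3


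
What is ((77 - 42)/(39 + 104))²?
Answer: 1225/20449 ≈ 0.059905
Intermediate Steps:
((77 - 42)/(39 + 104))² = (35/143)² = 1225/20449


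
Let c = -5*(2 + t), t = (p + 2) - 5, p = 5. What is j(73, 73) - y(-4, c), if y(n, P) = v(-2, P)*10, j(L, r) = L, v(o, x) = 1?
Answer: 63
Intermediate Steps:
t = 2 (t = (5 + 2) - 5 = 7 - 5 = 2)
c = -20 (c = -5*(2 + 2) = -5*4 = -20)
y(n, P) = 10 (y(n, P) = 1*10 = 10)
j(73, 73) - y(-4, c) = 73 - 1*10 = 73 - 10 = 63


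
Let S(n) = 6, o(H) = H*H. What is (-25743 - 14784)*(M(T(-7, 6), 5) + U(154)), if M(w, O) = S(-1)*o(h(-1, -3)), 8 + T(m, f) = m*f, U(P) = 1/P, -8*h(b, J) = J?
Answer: -84904065/2464 ≈ -34458.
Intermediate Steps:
h(b, J) = -J/8
o(H) = H**2
T(m, f) = -8 + f*m (T(m, f) = -8 + m*f = -8 + f*m)
M(w, O) = 27/32 (M(w, O) = 6*(-1/8*(-3))**2 = 6*(3/8)**2 = 6*(9/64) = 27/32)
(-25743 - 14784)*(M(T(-7, 6), 5) + U(154)) = (-25743 - 14784)*(27/32 + 1/154) = -40527*(27/32 + 1/154) = -40527*2095/2464 = -84904065/2464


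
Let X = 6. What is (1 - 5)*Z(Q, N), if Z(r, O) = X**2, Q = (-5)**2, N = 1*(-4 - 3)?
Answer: -144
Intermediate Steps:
N = -7 (N = 1*(-7) = -7)
Q = 25
Z(r, O) = 36 (Z(r, O) = 6**2 = 36)
(1 - 5)*Z(Q, N) = (1 - 5)*36 = -4*36 = -144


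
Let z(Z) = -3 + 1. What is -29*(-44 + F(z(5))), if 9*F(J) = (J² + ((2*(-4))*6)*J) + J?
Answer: 8642/9 ≈ 960.22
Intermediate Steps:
z(Z) = -2
F(J) = -47*J/9 + J²/9 (F(J) = ((J² + ((2*(-4))*6)*J) + J)/9 = ((J² + (-8*6)*J) + J)/9 = ((J² - 48*J) + J)/9 = (J² - 47*J)/9 = -47*J/9 + J²/9)
-29*(-44 + F(z(5))) = -29*(-44 + (⅑)*(-2)*(-47 - 2)) = -29*(-44 + (⅑)*(-2)*(-49)) = -29*(-44 + 98/9) = -29*(-298/9) = 8642/9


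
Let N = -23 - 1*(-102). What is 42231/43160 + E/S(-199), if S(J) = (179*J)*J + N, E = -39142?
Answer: 148835873639/152973239640 ≈ 0.97295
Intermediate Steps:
N = 79 (N = -23 + 102 = 79)
S(J) = 79 + 179*J**2 (S(J) = (179*J)*J + 79 = 179*J**2 + 79 = 79 + 179*J**2)
42231/43160 + E/S(-199) = 42231/43160 - 39142/(79 + 179*(-199)**2) = 42231*(1/43160) - 39142/(79 + 179*39601) = 42231/43160 - 39142/(79 + 7088579) = 42231/43160 - 39142/7088658 = 42231/43160 - 39142*1/7088658 = 42231/43160 - 19571/3544329 = 148835873639/152973239640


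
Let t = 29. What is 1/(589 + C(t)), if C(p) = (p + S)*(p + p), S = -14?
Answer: 1/1459 ≈ 0.00068540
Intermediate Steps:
C(p) = 2*p*(-14 + p) (C(p) = (p - 14)*(p + p) = (-14 + p)*(2*p) = 2*p*(-14 + p))
1/(589 + C(t)) = 1/(589 + 2*29*(-14 + 29)) = 1/(589 + 2*29*15) = 1/(589 + 870) = 1/1459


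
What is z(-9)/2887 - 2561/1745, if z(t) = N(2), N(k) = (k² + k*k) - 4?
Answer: -7386627/5037815 ≈ -1.4662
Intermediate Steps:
N(k) = -4 + 2*k² (N(k) = (k² + k²) - 4 = 2*k² - 4 = -4 + 2*k²)
z(t) = 4 (z(t) = -4 + 2*2² = -4 + 2*4 = -4 + 8 = 4)
z(-9)/2887 - 2561/1745 = 4/2887 - 2561/1745 = -7386627/5037815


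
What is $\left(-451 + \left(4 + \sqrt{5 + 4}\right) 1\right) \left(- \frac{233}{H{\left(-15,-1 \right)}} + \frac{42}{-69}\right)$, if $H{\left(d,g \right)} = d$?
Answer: $- \frac{762052}{115} \approx -6626.5$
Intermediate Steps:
$\left(-451 + \left(4 + \sqrt{5 + 4}\right) 1\right) \left(- \frac{233}{H{\left(-15,-1 \right)}} + \frac{42}{-69}\right) = \left(-451 + \left(4 + \sqrt{5 + 4}\right) 1\right) \left(- \frac{233}{-15} + \frac{42}{-69}\right) = \left(-451 + \left(4 + \sqrt{9}\right) 1\right) \left(\left(-233\right) \left(- \frac{1}{15}\right) + 42 \left(- \frac{1}{69}\right)\right) = \left(-451 + \left(4 + 3\right) 1\right) \left(\frac{233}{15} - \frac{14}{23}\right) = \left(-451 + 7 \cdot 1\right) \frac{5149}{345} = \left(-451 + 7\right) \frac{5149}{345} = \left(-444\right) \frac{5149}{345} = - \frac{762052}{115}$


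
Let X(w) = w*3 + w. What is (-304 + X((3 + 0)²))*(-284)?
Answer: 76112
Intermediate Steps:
X(w) = 4*w (X(w) = 3*w + w = 4*w)
(-304 + X((3 + 0)²))*(-284) = (-304 + 4*(3 + 0)²)*(-284) = (-304 + 4*3²)*(-284) = (-304 + 4*9)*(-284) = (-304 + 36)*(-284) = -268*(-284) = 76112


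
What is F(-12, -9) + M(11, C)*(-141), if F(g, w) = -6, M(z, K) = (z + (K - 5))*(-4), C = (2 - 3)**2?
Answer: 3942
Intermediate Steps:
C = 1 (C = (-1)**2 = 1)
M(z, K) = 20 - 4*K - 4*z (M(z, K) = (z + (-5 + K))*(-4) = (-5 + K + z)*(-4) = 20 - 4*K - 4*z)
F(-12, -9) + M(11, C)*(-141) = -6 + (20 - 4*1 - 4*11)*(-141) = -6 + (20 - 4 - 44)*(-141) = -6 - 28*(-141) = -6 + 3948 = 3942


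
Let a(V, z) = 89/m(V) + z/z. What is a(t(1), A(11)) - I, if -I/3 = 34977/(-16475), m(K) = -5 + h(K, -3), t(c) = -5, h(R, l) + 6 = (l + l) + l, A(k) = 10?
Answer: -647079/65900 ≈ -9.8191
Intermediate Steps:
h(R, l) = -6 + 3*l (h(R, l) = -6 + ((l + l) + l) = -6 + (2*l + l) = -6 + 3*l)
m(K) = -20 (m(K) = -5 + (-6 + 3*(-3)) = -5 + (-6 - 9) = -5 - 15 = -20)
a(V, z) = -69/20 (a(V, z) = 89/(-20) + z/z = 89*(-1/20) + 1 = -89/20 + 1 = -69/20)
I = 104931/16475 (I = -104931/(-16475) = -104931*(-1)/16475 = -3*(-34977/16475) = 104931/16475 ≈ 6.3691)
a(t(1), A(11)) - I = -69/20 - 1*104931/16475 = -69/20 - 104931/16475 = -647079/65900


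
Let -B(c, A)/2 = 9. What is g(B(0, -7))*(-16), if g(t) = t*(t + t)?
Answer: -10368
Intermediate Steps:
B(c, A) = -18 (B(c, A) = -2*9 = -18)
g(t) = 2*t² (g(t) = t*(2*t) = 2*t²)
g(B(0, -7))*(-16) = (2*(-18)²)*(-16) = (2*324)*(-16) = 648*(-16) = -10368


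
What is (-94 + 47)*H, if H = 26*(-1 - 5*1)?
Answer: 7332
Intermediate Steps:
H = -156 (H = 26*(-1 - 5) = 26*(-6) = -156)
(-94 + 47)*H = (-94 + 47)*(-156) = -47*(-156) = 7332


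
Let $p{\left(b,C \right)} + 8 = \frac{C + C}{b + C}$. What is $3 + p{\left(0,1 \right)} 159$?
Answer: $-951$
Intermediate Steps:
$p{\left(b,C \right)} = -8 + \frac{2 C}{C + b}$ ($p{\left(b,C \right)} = -8 + \frac{C + C}{b + C} = -8 + \frac{2 C}{C + b}$)
$3 + p{\left(0,1 \right)} 159 = 3 + \frac{2 \left(\left(-4\right) 0 - 3\right)}{1 + 0} \cdot 159 = 3 + \frac{2 \left(0 - 3\right)}{1} \cdot 159 = 3 + 2 \cdot 1 \left(-3\right) 159 = 3 - 954 = -951$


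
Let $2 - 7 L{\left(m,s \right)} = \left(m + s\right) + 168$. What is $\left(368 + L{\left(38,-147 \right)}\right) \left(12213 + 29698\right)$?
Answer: $\frac{105573809}{7} \approx 1.5082 \cdot 10^{7}$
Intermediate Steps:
$L{\left(m,s \right)} = - \frac{166}{7} - \frac{m}{7} - \frac{s}{7}$ ($L{\left(m,s \right)} = \frac{2}{7} - \frac{\left(m + s\right) + 168}{7} = \frac{2}{7} - \frac{168 + m + s}{7} = \frac{2}{7} - \left(24 + \frac{m}{7} + \frac{s}{7}\right) = - \frac{166}{7} - \frac{m}{7} - \frac{s}{7}$)
$\left(368 + L{\left(38,-147 \right)}\right) \left(12213 + 29698\right) = \left(368 - \frac{57}{7}\right) \left(12213 + 29698\right) = \left(368 - \frac{57}{7}\right) 41911 = \frac{2519}{7} \cdot 41911 = \frac{105573809}{7}$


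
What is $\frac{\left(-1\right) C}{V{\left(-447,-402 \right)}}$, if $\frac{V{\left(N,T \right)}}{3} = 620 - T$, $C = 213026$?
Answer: $- \frac{106513}{1533} \approx -69.48$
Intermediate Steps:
$V{\left(N,T \right)} = 1860 - 3 T$ ($V{\left(N,T \right)} = 3 \left(620 - T\right) = 1860 - 3 T$)
$\frac{\left(-1\right) C}{V{\left(-447,-402 \right)}} = \frac{\left(-1\right) 213026}{1860 - -1206} = - \frac{213026}{1860 + 1206} = - \frac{213026}{3066} = \left(-213026\right) \frac{1}{3066} = - \frac{106513}{1533}$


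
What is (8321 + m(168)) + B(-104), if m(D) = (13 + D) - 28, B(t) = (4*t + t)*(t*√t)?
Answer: 8474 + 108160*I*√26 ≈ 8474.0 + 5.5151e+5*I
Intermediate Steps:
B(t) = 5*t^(5/2) (B(t) = (5*t)*t^(3/2) = 5*t^(5/2))
m(D) = -15 + D
(8321 + m(168)) + B(-104) = (8321 + (-15 + 168)) + 5*(-104)^(5/2) = (8321 + 153) + 5*(21632*I*√26) = 8474 + 108160*I*√26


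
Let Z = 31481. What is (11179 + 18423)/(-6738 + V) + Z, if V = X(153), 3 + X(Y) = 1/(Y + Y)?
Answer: 64928217133/2062745 ≈ 31477.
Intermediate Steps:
X(Y) = -3 + 1/(2*Y) (X(Y) = -3 + 1/(Y + Y) = -3 + 1/(2*Y))
V = -917/306 (V = -3 + (1/2)/153 = -3 + (1/2)*(1/153) = -3 + 1/306 = -917/306 ≈ -2.9967)
(11179 + 18423)/(-6738 + V) + Z = (11179 + 18423)/(-6738 - 917/306) + 31481 = 29602/(-2062745/306) + 31481 = 29602*(-306/2062745) + 31481 = -9058212/2062745 + 31481 = 64928217133/2062745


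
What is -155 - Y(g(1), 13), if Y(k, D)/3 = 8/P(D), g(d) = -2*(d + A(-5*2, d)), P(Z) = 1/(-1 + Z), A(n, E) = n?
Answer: -443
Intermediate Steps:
g(d) = 20 - 2*d (g(d) = -2*(d - 5*2) = -2*(d - 10) = -2*(-10 + d) = 20 - 2*d)
Y(k, D) = -24 + 24*D (Y(k, D) = 3*(8/(1/(-1 + D))) = 3*(8*(-1 + D)) = 3*(-8 + 8*D) = -24 + 24*D)
-155 - Y(g(1), 13) = -155 - (-24 + 24*13) = -155 - (-24 + 312) = -155 - 1*288 = -155 - 288 = -443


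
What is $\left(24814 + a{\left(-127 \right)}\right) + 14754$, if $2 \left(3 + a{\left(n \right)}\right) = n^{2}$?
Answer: $\frac{95259}{2} \approx 47630.0$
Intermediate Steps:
$a{\left(n \right)} = -3 + \frac{n^{2}}{2}$
$\left(24814 + a{\left(-127 \right)}\right) + 14754 = \left(24814 - \left(3 - \frac{\left(-127\right)^{2}}{2}\right)\right) + 14754 = \left(24814 + \left(-3 + \frac{1}{2} \cdot 16129\right)\right) + 14754 = \left(24814 + \left(-3 + \frac{16129}{2}\right)\right) + 14754 = \left(24814 + \frac{16123}{2}\right) + 14754 = \frac{65751}{2} + 14754 = \frac{95259}{2}$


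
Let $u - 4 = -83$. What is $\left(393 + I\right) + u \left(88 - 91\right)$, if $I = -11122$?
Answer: $-10492$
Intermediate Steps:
$u = -79$ ($u = 4 - 83 = -79$)
$\left(393 + I\right) + u \left(88 - 91\right) = \left(393 - 11122\right) - 79 \left(88 - 91\right) = -10729 - -237 = -10729 + 237 = -10492$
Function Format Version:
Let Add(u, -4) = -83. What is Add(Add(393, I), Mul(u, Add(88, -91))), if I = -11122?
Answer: -10492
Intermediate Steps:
u = -79 (u = Add(4, -83) = -79)
Add(Add(393, I), Mul(u, Add(88, -91))) = Add(Add(393, -11122), Mul(-79, Add(88, -91))) = Add(-10729, Mul(-79, -3)) = Add(-10729, 237) = -10492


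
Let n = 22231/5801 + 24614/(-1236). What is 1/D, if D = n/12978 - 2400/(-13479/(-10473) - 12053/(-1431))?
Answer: -161202238236829116/39845013312742271071 ≈ -0.0040457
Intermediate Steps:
n = -57654149/3585018 (n = 22231*(1/5801) + 24614*(-1/1236) = 22231/5801 - 12307/618 = -57654149/3585018 ≈ -16.082)
D = -39845013312742271071/161202238236829116 (D = -57654149/3585018/12978 - 2400/(-13479/(-10473) - 12053/(-1431)) = -57654149/3585018*1/12978 - 2400/(-13479*(-1/10473) - 12053*(-1/1431)) = -8236307/6646623372 - 2400/(4493/3491 + 12053/1431) = -8236307/6646623372 - 2400/48506506/4995621 = -8236307/6646623372 - 2400*4995621/48506506 = -8236307/6646623372 - 5994745200/24253253 = -39845013312742271071/161202238236829116 ≈ -247.17)
1/D = 1/(-39845013312742271071/161202238236829116) = -161202238236829116/39845013312742271071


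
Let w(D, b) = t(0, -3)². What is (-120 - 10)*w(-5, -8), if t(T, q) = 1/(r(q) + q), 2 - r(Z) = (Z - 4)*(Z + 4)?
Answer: -65/18 ≈ -3.6111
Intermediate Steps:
r(Z) = 2 - (-4 + Z)*(4 + Z) (r(Z) = 2 - (Z - 4)*(Z + 4) = 2 - (-4 + Z)*(4 + Z))
t(T, q) = 1/(18 + q - q²) (t(T, q) = 1/((18 - q²) + q) = 1/(18 + q - q²))
w(D, b) = 1/36 (w(D, b) = (1/(18 - 3 - 1*(-3)²))² = (1/(18 - 3 - 1*9))² = (1/(18 - 3 - 9))² = (1/6)² = (⅙)² = 1/36)
(-120 - 10)*w(-5, -8) = (-120 - 10)*(1/36) = -130*1/36 = -65/18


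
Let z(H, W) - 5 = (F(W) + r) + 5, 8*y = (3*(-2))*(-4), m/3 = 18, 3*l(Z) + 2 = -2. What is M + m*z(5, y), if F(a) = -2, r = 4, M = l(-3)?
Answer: 1940/3 ≈ 646.67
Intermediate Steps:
l(Z) = -4/3 (l(Z) = -⅔ + (⅓)*(-2) = -⅔ - ⅔ = -4/3)
M = -4/3 ≈ -1.3333
m = 54 (m = 3*18 = 54)
y = 3 (y = ((3*(-2))*(-4))/8 = (-6*(-4))/8 = (⅛)*24 = 3)
z(H, W) = 12 (z(H, W) = 5 + ((-2 + 4) + 5) = 5 + (2 + 5) = 5 + 7 = 12)
M + m*z(5, y) = -4/3 + 54*12 = -4/3 + 648 = 1940/3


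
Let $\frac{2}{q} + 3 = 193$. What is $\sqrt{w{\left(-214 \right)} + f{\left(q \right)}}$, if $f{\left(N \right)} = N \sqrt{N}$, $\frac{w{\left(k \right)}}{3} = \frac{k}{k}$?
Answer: $\frac{\sqrt{27075 + \sqrt{95}}}{95} \approx 1.7324$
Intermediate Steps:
$w{\left(k \right)} = 3$ ($w{\left(k \right)} = 3 \frac{k}{k} = 3 \cdot 1 = 3$)
$q = \frac{1}{95}$ ($q = \frac{2}{-3 + 193} = \frac{2}{190} = 2 \cdot \frac{1}{190} = \frac{1}{95} \approx 0.010526$)
$f{\left(N \right)} = N^{\frac{3}{2}}$
$\sqrt{w{\left(-214 \right)} + f{\left(q \right)}} = \sqrt{3 + \left(\frac{1}{95}\right)^{\frac{3}{2}}} = \sqrt{3 + \frac{\sqrt{95}}{9025}}$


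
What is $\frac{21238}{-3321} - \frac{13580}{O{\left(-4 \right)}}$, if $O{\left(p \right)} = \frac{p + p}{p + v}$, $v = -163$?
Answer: $- \frac{45925201}{162} \approx -2.8349 \cdot 10^{5}$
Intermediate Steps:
$O{\left(p \right)} = \frac{2 p}{-163 + p}$ ($O{\left(p \right)} = \frac{p + p}{p - 163} = \frac{2 p}{-163 + p}$)
$\frac{21238}{-3321} - \frac{13580}{O{\left(-4 \right)}} = \frac{21238}{-3321} - \frac{13580}{2 \left(-4\right) \frac{1}{-163 - 4}} = 21238 \left(- \frac{1}{3321}\right) - \frac{13580}{2 \left(-4\right) \frac{1}{-167}} = - \frac{518}{81} - \frac{13580}{2 \left(-4\right) \left(- \frac{1}{167}\right)} = - \frac{518}{81} - \frac{13580}{\frac{8}{167}} = - \frac{518}{81} - \frac{566965}{2} = - \frac{45925201}{162}$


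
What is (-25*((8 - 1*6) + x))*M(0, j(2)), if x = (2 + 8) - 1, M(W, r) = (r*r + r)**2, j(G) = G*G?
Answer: -110000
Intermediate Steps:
j(G) = G**2
M(W, r) = (r + r**2)**2 (M(W, r) = (r**2 + r)**2 = (r + r**2)**2)
x = 9 (x = 10 - 1 = 9)
(-25*((8 - 1*6) + x))*M(0, j(2)) = (-25*((8 - 1*6) + 9))*((2**2)**2*(1 + 2**2)**2) = (-25*((8 - 6) + 9))*(4**2*(1 + 4)**2) = (-25*(2 + 9))*(16*5**2) = (-25*11)*(16*25) = -275*400 = -110000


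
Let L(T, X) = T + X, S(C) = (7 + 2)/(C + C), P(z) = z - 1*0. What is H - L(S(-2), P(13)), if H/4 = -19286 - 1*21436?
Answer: -651595/4 ≈ -1.6290e+5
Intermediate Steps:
H = -162888 (H = 4*(-19286 - 1*21436) = 4*(-19286 - 21436) = 4*(-40722) = -162888)
P(z) = z (P(z) = z + 0 = z)
S(C) = 9/(2*C) (S(C) = 9/((2*C)) = 9*(1/(2*C)) = 9/(2*C))
H - L(S(-2), P(13)) = -162888 - ((9/2)/(-2) + 13) = -162888 - ((9/2)*(-½) + 13) = -162888 - (-9/4 + 13) = -162888 - 1*43/4 = -162888 - 43/4 = -651595/4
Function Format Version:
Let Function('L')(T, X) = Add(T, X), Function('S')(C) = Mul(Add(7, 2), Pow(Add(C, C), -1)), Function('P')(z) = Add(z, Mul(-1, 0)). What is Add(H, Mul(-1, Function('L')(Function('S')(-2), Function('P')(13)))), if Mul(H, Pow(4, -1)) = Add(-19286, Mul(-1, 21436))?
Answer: Rational(-651595, 4) ≈ -1.6290e+5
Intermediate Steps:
H = -162888 (H = Mul(4, Add(-19286, Mul(-1, 21436))) = Mul(4, Add(-19286, -21436)) = Mul(4, -40722) = -162888)
Function('P')(z) = z (Function('P')(z) = Add(z, 0) = z)
Function('S')(C) = Mul(Rational(9, 2), Pow(C, -1)) (Function('S')(C) = Mul(9, Pow(Mul(2, C), -1)) = Mul(9, Mul(Rational(1, 2), Pow(C, -1))) = Mul(Rational(9, 2), Pow(C, -1)))
Add(H, Mul(-1, Function('L')(Function('S')(-2), Function('P')(13)))) = Add(-162888, Mul(-1, Add(Mul(Rational(9, 2), Pow(-2, -1)), 13))) = Add(-162888, Mul(-1, Add(Mul(Rational(9, 2), Rational(-1, 2)), 13))) = Add(-162888, Mul(-1, Add(Rational(-9, 4), 13))) = Add(-162888, Mul(-1, Rational(43, 4))) = Add(-162888, Rational(-43, 4)) = Rational(-651595, 4)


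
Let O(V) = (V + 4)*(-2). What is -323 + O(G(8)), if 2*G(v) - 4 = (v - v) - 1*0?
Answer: -335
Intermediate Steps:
G(v) = 2 (G(v) = 2 + ((v - v) - 1*0)/2 = 2 + (0 + 0)/2 = 2 + (½)*0 = 2 + 0 = 2)
O(V) = -8 - 2*V (O(V) = (4 + V)*(-2) = -8 - 2*V)
-323 + O(G(8)) = -323 + (-8 - 2*2) = -323 + (-8 - 4) = -323 - 12 = -335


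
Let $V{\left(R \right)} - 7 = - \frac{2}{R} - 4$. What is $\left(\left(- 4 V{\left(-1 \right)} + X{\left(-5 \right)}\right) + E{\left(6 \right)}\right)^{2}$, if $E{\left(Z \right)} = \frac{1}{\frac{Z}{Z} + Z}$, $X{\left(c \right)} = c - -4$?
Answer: $\frac{21316}{49} \approx 435.02$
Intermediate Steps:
$V{\left(R \right)} = 3 - \frac{2}{R}$ ($V{\left(R \right)} = 7 - \left(4 + \frac{2}{R}\right) = 3 - \frac{2}{R}$)
$X{\left(c \right)} = 4 + c$ ($X{\left(c \right)} = c + 4 = 4 + c$)
$E{\left(Z \right)} = \frac{1}{1 + Z}$
$\left(\left(- 4 V{\left(-1 \right)} + X{\left(-5 \right)}\right) + E{\left(6 \right)}\right)^{2} = \left(\left(- 4 \left(3 - \frac{2}{-1}\right) + \left(4 - 5\right)\right) + \frac{1}{1 + 6}\right)^{2} = \left(\left(- 4 \left(3 - -2\right) - 1\right) + \frac{1}{7}\right)^{2} = \left(\left(- 4 \left(3 + 2\right) - 1\right) + \frac{1}{7}\right)^{2} = \left(\left(\left(-4\right) 5 - 1\right) + \frac{1}{7}\right)^{2} = \left(\left(-20 - 1\right) + \frac{1}{7}\right)^{2} = \left(-21 + \frac{1}{7}\right)^{2} = \left(- \frac{146}{7}\right)^{2} = \frac{21316}{49}$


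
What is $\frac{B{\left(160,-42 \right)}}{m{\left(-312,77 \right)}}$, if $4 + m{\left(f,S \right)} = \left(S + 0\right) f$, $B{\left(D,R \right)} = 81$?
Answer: $- \frac{81}{24028} \approx -0.0033711$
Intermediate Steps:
$m{\left(f,S \right)} = -4 + S f$ ($m{\left(f,S \right)} = -4 + \left(S + 0\right) f = -4 + S f$)
$\frac{B{\left(160,-42 \right)}}{m{\left(-312,77 \right)}} = \frac{81}{-4 + 77 \left(-312\right)} = \frac{81}{-4 - 24024} = \frac{81}{-24028} = 81 \left(- \frac{1}{24028}\right) = - \frac{81}{24028}$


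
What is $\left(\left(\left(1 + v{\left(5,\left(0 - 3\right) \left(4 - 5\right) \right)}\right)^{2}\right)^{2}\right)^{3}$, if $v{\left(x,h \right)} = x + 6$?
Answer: $8916100448256$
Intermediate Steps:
$v{\left(x,h \right)} = 6 + x$
$\left(\left(\left(1 + v{\left(5,\left(0 - 3\right) \left(4 - 5\right) \right)}\right)^{2}\right)^{2}\right)^{3} = \left(\left(\left(1 + \left(6 + 5\right)\right)^{2}\right)^{2}\right)^{3} = \left(\left(\left(1 + 11\right)^{2}\right)^{2}\right)^{3} = \left(\left(12^{2}\right)^{2}\right)^{3} = \left(144^{2}\right)^{3} = 20736^{3} = 8916100448256$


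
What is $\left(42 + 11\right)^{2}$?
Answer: $2809$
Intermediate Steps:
$\left(42 + 11\right)^{2} = 53^{2} = 2809$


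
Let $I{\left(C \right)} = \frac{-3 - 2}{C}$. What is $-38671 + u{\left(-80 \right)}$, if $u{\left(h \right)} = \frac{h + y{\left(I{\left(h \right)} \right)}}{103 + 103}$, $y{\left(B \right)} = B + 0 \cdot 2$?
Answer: $- \frac{127460895}{3296} \approx -38671.0$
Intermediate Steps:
$I{\left(C \right)} = - \frac{5}{C}$ ($I{\left(C \right)} = \frac{-3 - 2}{C} = - \frac{5}{C}$)
$y{\left(B \right)} = B$ ($y{\left(B \right)} = B + 0 = B$)
$u{\left(h \right)} = - \frac{5}{206 h} + \frac{h}{206}$ ($u{\left(h \right)} = \frac{h - \frac{5}{h}}{103 + 103} = \frac{h - \frac{5}{h}}{206} = \left(h - \frac{5}{h}\right) \frac{1}{206} = - \frac{5}{206 h} + \frac{h}{206}$)
$-38671 + u{\left(-80 \right)} = -38671 + \frac{-5 + \left(-80\right)^{2}}{206 \left(-80\right)} = -38671 + \frac{1}{206} \left(- \frac{1}{80}\right) \left(-5 + 6400\right) = -38671 + \frac{1}{206} \left(- \frac{1}{80}\right) 6395 = -38671 - \frac{1279}{3296} = - \frac{127460895}{3296}$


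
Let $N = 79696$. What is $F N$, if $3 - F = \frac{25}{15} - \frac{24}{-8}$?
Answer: $- \frac{398480}{3} \approx -1.3283 \cdot 10^{5}$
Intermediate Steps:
$F = - \frac{5}{3}$ ($F = 3 - \left(\frac{25}{15} - \frac{24}{-8}\right) = 3 - \left(25 \cdot \frac{1}{15} - -3\right) = 3 - \left(\frac{5}{3} + 3\right) = 3 - \frac{14}{3} = - \frac{5}{3} \approx -1.6667$)
$F N = \left(- \frac{5}{3}\right) 79696 = - \frac{398480}{3}$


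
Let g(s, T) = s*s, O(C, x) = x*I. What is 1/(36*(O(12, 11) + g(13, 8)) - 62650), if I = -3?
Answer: -1/57754 ≈ -1.7315e-5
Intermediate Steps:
O(C, x) = -3*x (O(C, x) = x*(-3) = -3*x)
g(s, T) = s²
1/(36*(O(12, 11) + g(13, 8)) - 62650) = 1/(36*(-3*11 + 13²) - 62650) = 1/(36*(-33 + 169) - 62650) = 1/(36*136 - 62650) = 1/(4896 - 62650) = 1/(-57754) = -1/57754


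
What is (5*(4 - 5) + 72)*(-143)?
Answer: -9581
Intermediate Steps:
(5*(4 - 5) + 72)*(-143) = (5*(-1) + 72)*(-143) = (-5 + 72)*(-143) = 67*(-143) = -9581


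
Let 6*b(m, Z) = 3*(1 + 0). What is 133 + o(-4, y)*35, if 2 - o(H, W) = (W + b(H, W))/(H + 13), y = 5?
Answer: 3269/18 ≈ 181.61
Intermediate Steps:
b(m, Z) = ½ (b(m, Z) = (3*(1 + 0))/6 = (3*1)/6 = (⅙)*3 = ½)
o(H, W) = 2 - (½ + W)/(13 + H) (o(H, W) = 2 - (W + ½)/(H + 13) = 2 - (½ + W)/(13 + H))
133 + o(-4, y)*35 = 133 + ((51/2 - 1*5 + 2*(-4))/(13 - 4))*35 = 133 + ((51/2 - 5 - 8)/9)*35 = 133 + ((⅑)*(25/2))*35 = 133 + (25/18)*35 = 133 + 875/18 = 3269/18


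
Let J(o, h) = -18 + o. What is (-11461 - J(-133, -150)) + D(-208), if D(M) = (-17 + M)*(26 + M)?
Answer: 29640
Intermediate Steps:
(-11461 - J(-133, -150)) + D(-208) = (-11461 - (-18 - 133)) + (-442 + (-208)² + 9*(-208)) = (-11461 - 1*(-151)) + (-442 + 43264 - 1872) = (-11461 + 151) + 40950 = -11310 + 40950 = 29640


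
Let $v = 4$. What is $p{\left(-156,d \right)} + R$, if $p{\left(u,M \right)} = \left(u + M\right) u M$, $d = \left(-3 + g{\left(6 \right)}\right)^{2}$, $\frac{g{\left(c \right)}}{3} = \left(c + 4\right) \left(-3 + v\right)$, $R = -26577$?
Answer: $-65190429$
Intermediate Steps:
$g{\left(c \right)} = 12 + 3 c$ ($g{\left(c \right)} = 3 \left(c + 4\right) \left(-3 + 4\right) = 3 \left(4 + c\right) 1 = 3 \left(4 + c\right) = 12 + 3 c$)
$d = 729$ ($d = \left(-3 + \left(12 + 3 \cdot 6\right)\right)^{2} = \left(-3 + \left(12 + 18\right)\right)^{2} = \left(-3 + 30\right)^{2} = 27^{2} = 729$)
$p{\left(u,M \right)} = M u \left(M + u\right)$ ($p{\left(u,M \right)} = \left(M + u\right) u M = u \left(M + u\right) M = M u \left(M + u\right)$)
$p{\left(-156,d \right)} + R = 729 \left(-156\right) \left(729 - 156\right) - 26577 = 729 \left(-156\right) 573 - 26577 = -65163852 - 26577 = -65190429$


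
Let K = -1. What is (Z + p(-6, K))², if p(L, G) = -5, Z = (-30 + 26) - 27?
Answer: 1296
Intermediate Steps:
Z = -31 (Z = -4 - 27 = -31)
(Z + p(-6, K))² = (-31 - 5)² = (-36)² = 1296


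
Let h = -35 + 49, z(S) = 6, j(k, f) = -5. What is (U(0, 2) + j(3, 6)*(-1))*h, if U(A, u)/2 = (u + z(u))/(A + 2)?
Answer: 182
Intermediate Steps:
U(A, u) = 2*(6 + u)/(2 + A) (U(A, u) = 2*((u + 6)/(A + 2)) = 2*((6 + u)/(2 + A)) = 2*(6 + u)/(2 + A))
h = 14
(U(0, 2) + j(3, 6)*(-1))*h = (2*(6 + 2)/(2 + 0) - 5*(-1))*14 = (2*8/2 + 5)*14 = (2*(½)*8 + 5)*14 = (8 + 5)*14 = 13*14 = 182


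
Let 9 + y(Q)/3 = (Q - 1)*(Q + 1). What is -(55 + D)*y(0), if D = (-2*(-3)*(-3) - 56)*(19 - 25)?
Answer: 14970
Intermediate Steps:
y(Q) = -27 + 3*(1 + Q)*(-1 + Q) (y(Q) = -27 + 3*((Q - 1)*(Q + 1)) = -27 + 3*((-1 + Q)*(1 + Q)) = -27 + 3*((1 + Q)*(-1 + Q)) = -27 + 3*(1 + Q)*(-1 + Q))
D = 444 (D = (6*(-3) - 56)*(-6) = (-18 - 56)*(-6) = -74*(-6) = 444)
-(55 + D)*y(0) = -(55 + 444)*(-30 + 3*0²) = -499*(-30 + 3*0) = -499*(-30 + 0) = -499*(-30) = -1*(-14970) = 14970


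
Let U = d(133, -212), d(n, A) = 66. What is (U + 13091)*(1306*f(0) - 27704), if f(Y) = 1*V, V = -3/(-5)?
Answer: -1770958514/5 ≈ -3.5419e+8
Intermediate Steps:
U = 66
V = 3/5 (V = -3*(-1/5) = 3/5 ≈ 0.60000)
f(Y) = 3/5 (f(Y) = 1*(3/5) = 3/5)
(U + 13091)*(1306*f(0) - 27704) = (66 + 13091)*(1306*(3/5) - 27704) = 13157*(3918/5 - 27704) = 13157*(-134602/5) = -1770958514/5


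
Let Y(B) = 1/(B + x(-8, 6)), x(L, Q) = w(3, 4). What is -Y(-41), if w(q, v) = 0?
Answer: 1/41 ≈ 0.024390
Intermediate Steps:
x(L, Q) = 0
Y(B) = 1/B (Y(B) = 1/(B + 0) = 1/B)
-Y(-41) = -1/(-41) = -1*(-1/41) = 1/41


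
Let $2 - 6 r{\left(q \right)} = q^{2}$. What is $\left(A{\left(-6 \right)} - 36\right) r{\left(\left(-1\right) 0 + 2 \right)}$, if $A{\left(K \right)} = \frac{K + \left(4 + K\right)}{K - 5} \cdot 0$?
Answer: $12$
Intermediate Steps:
$r{\left(q \right)} = \frac{1}{3} - \frac{q^{2}}{6}$
$A{\left(K \right)} = 0$ ($A{\left(K \right)} = \frac{4 + 2 K}{-5 + K} 0 = 0$)
$\left(A{\left(-6 \right)} - 36\right) r{\left(\left(-1\right) 0 + 2 \right)} = \left(0 - 36\right) \left(\frac{1}{3} - \frac{\left(\left(-1\right) 0 + 2\right)^{2}}{6}\right) = - 36 \left(\frac{1}{3} - \frac{\left(0 + 2\right)^{2}}{6}\right) = - 36 \left(\frac{1}{3} - \frac{2^{2}}{6}\right) = - 36 \left(\frac{1}{3} - \frac{2}{3}\right) = \left(-36\right) \left(- \frac{1}{3}\right) = 12$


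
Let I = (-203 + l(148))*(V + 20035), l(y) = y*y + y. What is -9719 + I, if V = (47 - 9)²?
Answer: 469284952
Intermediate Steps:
V = 1444 (V = 38² = 1444)
l(y) = y + y² (l(y) = y² + y = y + y²)
I = 469294671 (I = (-203 + 148*(1 + 148))*(1444 + 20035) = (-203 + 148*149)*21479 = (-203 + 22052)*21479 = 21849*21479 = 469294671)
-9719 + I = -9719 + 469294671 = 469284952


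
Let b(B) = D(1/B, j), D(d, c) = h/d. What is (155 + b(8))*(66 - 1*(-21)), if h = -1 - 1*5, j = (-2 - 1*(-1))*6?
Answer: 9309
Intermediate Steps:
j = -6 (j = (-2 + 1)*6 = -1*6 = -6)
h = -6 (h = -1 - 5 = -6)
D(d, c) = -6/d
b(B) = -6*B
(155 + b(8))*(66 - 1*(-21)) = (155 - 6*8)*(66 - 1*(-21)) = (155 - 48)*(66 + 21) = 107*87 = 9309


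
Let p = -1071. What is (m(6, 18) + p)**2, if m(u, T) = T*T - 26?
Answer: 597529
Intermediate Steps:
m(u, T) = -26 + T**2 (m(u, T) = T**2 - 26 = -26 + T**2)
(m(6, 18) + p)**2 = ((-26 + 18**2) - 1071)**2 = ((-26 + 324) - 1071)**2 = (298 - 1071)**2 = (-773)**2 = 597529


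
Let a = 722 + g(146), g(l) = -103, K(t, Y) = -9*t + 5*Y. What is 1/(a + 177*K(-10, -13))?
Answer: 1/5044 ≈ 0.00019826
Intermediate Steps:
a = 619 (a = 722 - 103 = 619)
1/(a + 177*K(-10, -13)) = 1/(619 + 177*(-9*(-10) + 5*(-13))) = 1/(619 + 177*(90 - 65)) = 1/(619 + 177*25) = 1/(619 + 4425) = 1/5044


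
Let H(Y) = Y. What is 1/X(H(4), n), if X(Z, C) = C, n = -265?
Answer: -1/265 ≈ -0.0037736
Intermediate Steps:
1/X(H(4), n) = 1/(-265) = -1/265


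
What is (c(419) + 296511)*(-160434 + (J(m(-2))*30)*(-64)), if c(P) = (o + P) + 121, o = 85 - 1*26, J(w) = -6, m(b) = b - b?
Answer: -44243838540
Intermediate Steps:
m(b) = 0
o = 59 (o = 85 - 26 = 59)
c(P) = 180 + P (c(P) = (59 + P) + 121 = 180 + P)
(c(419) + 296511)*(-160434 + (J(m(-2))*30)*(-64)) = ((180 + 419) + 296511)*(-160434 - 6*30*(-64)) = (599 + 296511)*(-160434 - 180*(-64)) = 297110*(-160434 + 11520) = 297110*(-148914) = -44243838540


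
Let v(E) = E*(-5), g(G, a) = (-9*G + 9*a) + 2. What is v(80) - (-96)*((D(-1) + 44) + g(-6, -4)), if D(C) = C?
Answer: 5648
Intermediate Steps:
g(G, a) = 2 - 9*G + 9*a
v(E) = -5*E
v(80) - (-96)*((D(-1) + 44) + g(-6, -4)) = -5*80 - (-96)*((-1 + 44) + (2 - 9*(-6) + 9*(-4))) = -400 - (-96)*(43 + (2 + 54 - 36)) = -400 - (-96)*(43 + 20) = -400 - (-96)*63 = -400 - 1*(-6048) = -400 + 6048 = 5648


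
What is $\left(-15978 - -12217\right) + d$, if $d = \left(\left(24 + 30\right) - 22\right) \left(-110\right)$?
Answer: $-7281$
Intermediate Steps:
$d = -3520$ ($d = \left(54 - 22\right) \left(-110\right) = 32 \left(-110\right) = -3520$)
$\left(-15978 - -12217\right) + d = \left(-15978 - -12217\right) - 3520 = \left(-15978 + 12217\right) - 3520 = -3761 - 3520 = -7281$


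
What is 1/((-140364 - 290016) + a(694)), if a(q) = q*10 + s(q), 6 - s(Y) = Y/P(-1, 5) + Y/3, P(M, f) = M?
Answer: -3/1268914 ≈ -2.3642e-6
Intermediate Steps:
s(Y) = 6 + 2*Y/3 (s(Y) = 6 - (Y/(-1) + Y/3) = 6 - (Y*(-1) + Y*(⅓)) = 6 - (-Y + Y/3) = 6 - (-2)*Y/3 = 6 + 2*Y/3)
a(q) = 6 + 32*q/3 (a(q) = q*10 + (6 + 2*q/3) = 10*q + (6 + 2*q/3) = 6 + 32*q/3)
1/((-140364 - 290016) + a(694)) = 1/((-140364 - 290016) + (6 + (32/3)*694)) = 1/(-430380 + (6 + 22208/3)) = 1/(-430380 + 22226/3) = 1/(-1268914/3) = -3/1268914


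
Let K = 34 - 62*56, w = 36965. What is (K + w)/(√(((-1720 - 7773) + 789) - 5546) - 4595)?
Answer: -30811313/4225655 - 33527*I*√570/4225655 ≈ -7.2915 - 0.18943*I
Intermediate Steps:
K = -3438 (K = 34 - 3472 = -3438)
(K + w)/(√(((-1720 - 7773) + 789) - 5546) - 4595) = (-3438 + 36965)/(√(((-1720 - 7773) + 789) - 5546) - 4595) = 33527/(√((-9493 + 789) - 5546) - 4595) = 33527/(√(-8704 - 5546) - 4595) = 33527/(√(-14250) - 4595) = 33527/(5*I*√570 - 4595) = 33527/(-4595 + 5*I*√570)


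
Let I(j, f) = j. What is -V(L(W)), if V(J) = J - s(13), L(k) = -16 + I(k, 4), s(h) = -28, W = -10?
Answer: -2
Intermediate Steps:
L(k) = -16 + k
V(J) = 28 + J (V(J) = J - 1*(-28) = J + 28 = 28 + J)
-V(L(W)) = -(28 + (-16 - 10)) = -(28 - 26) = -1*2 = -2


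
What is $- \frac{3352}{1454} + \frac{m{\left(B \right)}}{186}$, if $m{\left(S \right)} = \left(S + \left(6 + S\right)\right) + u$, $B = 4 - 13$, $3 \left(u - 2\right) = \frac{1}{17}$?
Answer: $- \frac{16268579}{6896322} \approx -2.359$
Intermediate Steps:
$u = \frac{103}{51}$ ($u = 2 + \frac{1}{3 \cdot 17} = 2 + \frac{1}{3} \cdot \frac{1}{17} = 2 + \frac{1}{51} = \frac{103}{51} \approx 2.0196$)
$B = -9$
$m{\left(S \right)} = \frac{409}{51} + 2 S$ ($m{\left(S \right)} = \left(S + \left(6 + S\right)\right) + \frac{103}{51} = \left(6 + 2 S\right) + \frac{103}{51} = \frac{409}{51} + 2 S$)
$- \frac{3352}{1454} + \frac{m{\left(B \right)}}{186} = - \frac{3352}{1454} + \frac{\frac{409}{51} + 2 \left(-9\right)}{186} = \left(-3352\right) \frac{1}{1454} + \left(\frac{409}{51} - 18\right) \frac{1}{186} = - \frac{1676}{727} - \frac{509}{9486} = - \frac{16268579}{6896322}$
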